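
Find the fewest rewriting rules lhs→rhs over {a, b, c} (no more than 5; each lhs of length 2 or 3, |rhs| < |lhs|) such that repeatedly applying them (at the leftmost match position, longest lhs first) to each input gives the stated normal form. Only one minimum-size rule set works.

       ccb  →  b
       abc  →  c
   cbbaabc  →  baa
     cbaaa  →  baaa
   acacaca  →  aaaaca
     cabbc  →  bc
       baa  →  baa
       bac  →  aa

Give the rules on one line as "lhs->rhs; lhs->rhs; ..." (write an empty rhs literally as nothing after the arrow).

  | ccb => cb => b
  | abc => c
  | cbbaabc => bbaabc => bbac => baa
  | cbaaa => baaa

ab->; bac->aa; cac->aa; cb->b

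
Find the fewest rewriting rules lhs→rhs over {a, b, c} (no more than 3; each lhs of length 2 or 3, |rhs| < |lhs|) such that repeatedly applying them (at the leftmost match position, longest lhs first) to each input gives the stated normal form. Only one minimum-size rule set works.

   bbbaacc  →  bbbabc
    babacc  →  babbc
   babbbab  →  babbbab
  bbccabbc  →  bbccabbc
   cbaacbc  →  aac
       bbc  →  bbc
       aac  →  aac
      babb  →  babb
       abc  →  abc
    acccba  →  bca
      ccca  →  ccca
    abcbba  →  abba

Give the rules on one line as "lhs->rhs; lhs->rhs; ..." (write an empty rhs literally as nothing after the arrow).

acc->bc; cb->

  | bbbaacc => bbbabc
  | babacc => babbc
  | babbbab
  | bbccabbc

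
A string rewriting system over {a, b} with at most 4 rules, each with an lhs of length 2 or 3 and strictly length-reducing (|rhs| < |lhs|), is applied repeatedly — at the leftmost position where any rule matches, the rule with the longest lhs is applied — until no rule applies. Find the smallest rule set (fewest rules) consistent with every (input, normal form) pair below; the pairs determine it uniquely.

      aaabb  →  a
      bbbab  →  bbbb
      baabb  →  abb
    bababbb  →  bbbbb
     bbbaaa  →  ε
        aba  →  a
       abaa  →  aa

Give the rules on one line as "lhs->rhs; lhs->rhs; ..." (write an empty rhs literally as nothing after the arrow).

  | aaabb => aab => a
  | bbbab => bbbb
  | baabb => abb
  | bababbb => bbabbb => bbbbb

aab->a; ba->; bab->bb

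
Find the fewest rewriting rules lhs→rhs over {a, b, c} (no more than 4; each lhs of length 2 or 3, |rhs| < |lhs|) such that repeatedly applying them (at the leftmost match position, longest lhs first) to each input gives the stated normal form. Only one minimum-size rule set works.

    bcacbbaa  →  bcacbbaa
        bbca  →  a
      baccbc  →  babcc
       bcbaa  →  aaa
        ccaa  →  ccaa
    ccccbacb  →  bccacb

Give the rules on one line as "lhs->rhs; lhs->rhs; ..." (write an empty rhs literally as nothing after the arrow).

bbc->; bcb->a; ccb->bc

  | bcacbbaa
  | bbca => a
  | baccbc => babcc
  | bcbaa => aaa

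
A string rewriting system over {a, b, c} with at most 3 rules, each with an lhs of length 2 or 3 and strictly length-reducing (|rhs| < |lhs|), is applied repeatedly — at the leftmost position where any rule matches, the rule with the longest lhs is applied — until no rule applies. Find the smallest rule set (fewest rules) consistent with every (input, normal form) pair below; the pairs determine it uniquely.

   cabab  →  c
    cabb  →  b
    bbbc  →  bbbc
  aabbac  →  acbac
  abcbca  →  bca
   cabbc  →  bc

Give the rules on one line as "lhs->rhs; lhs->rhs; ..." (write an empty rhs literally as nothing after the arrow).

ab->c; cc->

  | cabab => ccab => ab => c
  | cabb => ccb => b
  | bbbc
  | aabbac => acbac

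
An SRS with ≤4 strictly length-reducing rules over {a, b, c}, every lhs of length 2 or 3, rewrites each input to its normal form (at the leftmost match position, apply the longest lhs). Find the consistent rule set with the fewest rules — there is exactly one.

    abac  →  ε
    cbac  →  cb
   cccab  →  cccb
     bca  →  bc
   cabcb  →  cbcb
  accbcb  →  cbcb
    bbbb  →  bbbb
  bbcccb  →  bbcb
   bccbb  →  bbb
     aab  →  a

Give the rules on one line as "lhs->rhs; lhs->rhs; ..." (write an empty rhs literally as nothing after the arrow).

  | abac => ac => ε
  | cbac => cb
  | cccab => cccb
  | bca => bc

ab->; ac->; bcc->b; ca->c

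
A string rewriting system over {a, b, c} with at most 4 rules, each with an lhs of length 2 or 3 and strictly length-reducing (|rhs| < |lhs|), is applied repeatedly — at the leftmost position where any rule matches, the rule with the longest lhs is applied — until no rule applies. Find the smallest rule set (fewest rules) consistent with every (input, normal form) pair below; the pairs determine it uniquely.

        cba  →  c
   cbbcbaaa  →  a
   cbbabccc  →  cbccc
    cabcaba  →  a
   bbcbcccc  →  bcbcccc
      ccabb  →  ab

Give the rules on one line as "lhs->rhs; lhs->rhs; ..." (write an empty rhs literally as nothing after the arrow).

ba->; bb->b; ca->a

  | cba => c
  | cbbcbaaa => cbcbaaa => cbcaa => cbaa => ca => a
  | cbbabccc => cbabccc => cbccc
  | cabcaba => abcaba => ababa => aba => a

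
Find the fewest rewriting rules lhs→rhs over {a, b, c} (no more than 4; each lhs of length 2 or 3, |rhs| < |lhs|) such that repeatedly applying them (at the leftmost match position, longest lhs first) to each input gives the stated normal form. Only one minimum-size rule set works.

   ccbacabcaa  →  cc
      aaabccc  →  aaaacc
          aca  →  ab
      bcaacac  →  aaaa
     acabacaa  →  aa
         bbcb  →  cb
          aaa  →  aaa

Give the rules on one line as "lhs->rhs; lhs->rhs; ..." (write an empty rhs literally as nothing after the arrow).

ba->; bb->; bc->a; ca->b

  | ccbacabcaa => cccabcaa => ccbbcaa => cccaa => ccba => cc
  | aaabccc => aaaacc
  | aca => ab
  | bcaacac => aaacac => aaabc => aaaa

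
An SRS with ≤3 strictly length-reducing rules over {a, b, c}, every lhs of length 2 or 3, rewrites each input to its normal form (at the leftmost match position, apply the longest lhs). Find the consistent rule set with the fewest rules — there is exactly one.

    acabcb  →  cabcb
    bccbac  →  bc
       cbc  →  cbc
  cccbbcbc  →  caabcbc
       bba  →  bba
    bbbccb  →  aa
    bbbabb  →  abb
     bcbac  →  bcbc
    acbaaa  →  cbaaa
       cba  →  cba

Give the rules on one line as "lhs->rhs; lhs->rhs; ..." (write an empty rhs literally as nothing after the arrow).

  | acabcb => cabcb
  | bccbac => baaac => baac => bac => bc
  | cbc
  | cccbbcbc => caabcbc

ac->c; bbb->; ccb->aa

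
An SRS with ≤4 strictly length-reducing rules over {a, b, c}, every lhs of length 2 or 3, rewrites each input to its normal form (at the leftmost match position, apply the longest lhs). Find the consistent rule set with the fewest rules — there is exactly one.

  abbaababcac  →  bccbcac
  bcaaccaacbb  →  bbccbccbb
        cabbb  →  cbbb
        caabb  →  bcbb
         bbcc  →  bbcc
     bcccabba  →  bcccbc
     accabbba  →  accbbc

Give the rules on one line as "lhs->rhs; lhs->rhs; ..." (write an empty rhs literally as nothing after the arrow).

ab->b; ba->c; caa->bc

  | abbaababcac => bbaababcac => bcababcac => bcbabcac => bccbcac
  | bcaaccaacbb => bbcccaacbb => bbccbccbb
  | cabbb => cbbb
  | caabb => bcbb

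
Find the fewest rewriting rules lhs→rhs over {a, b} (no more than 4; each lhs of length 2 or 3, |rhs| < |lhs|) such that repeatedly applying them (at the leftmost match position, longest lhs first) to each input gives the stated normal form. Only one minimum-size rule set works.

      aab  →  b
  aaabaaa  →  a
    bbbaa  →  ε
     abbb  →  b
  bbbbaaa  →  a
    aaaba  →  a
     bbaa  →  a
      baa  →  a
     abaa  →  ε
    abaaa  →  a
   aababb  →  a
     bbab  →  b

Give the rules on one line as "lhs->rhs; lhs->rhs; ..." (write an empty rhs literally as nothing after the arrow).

aa->; ba->; bb->a

  | aab => b
  | aaabaaa => abaaa => aaa => a
  | bbbaa => abaa => aa => ε
  | abbb => aab => b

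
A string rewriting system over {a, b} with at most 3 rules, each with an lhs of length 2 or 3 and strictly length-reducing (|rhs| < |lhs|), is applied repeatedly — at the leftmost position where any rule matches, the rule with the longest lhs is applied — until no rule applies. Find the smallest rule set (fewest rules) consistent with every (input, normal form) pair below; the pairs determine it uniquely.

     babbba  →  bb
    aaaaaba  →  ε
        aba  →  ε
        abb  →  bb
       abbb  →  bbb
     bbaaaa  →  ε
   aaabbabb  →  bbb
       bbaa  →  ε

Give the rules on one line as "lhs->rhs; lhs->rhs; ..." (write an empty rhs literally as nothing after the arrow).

  | babbba => bbba => bb
  | aaaaaba => aaaba => aba => ba => ε
  | aba => ba => ε
  | abb => bb

aa->; ab->b; ba->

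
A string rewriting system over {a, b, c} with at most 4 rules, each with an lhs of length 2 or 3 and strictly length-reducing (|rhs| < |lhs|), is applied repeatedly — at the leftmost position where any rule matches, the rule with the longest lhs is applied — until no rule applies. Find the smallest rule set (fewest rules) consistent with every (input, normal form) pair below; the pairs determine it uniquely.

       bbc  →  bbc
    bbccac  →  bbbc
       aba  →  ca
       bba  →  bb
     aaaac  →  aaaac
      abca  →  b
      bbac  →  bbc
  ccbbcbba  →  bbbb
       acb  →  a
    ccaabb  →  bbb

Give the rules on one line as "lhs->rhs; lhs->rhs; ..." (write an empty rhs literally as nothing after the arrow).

  | bbc
  | bbccac => bbbac => bbbc
  | aba => ca
  | bba => bb

ab->c; ba->b; cb->; cc->b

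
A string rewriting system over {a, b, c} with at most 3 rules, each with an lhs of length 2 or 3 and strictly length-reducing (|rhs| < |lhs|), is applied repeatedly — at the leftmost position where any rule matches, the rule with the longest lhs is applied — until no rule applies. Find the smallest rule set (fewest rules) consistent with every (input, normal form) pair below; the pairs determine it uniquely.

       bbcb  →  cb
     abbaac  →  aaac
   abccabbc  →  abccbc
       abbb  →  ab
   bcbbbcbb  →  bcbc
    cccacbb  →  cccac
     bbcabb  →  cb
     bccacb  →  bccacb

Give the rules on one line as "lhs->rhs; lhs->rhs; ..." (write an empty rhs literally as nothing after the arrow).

  | bbcb => cb
  | abbaac => aaac
  | abccabbc => abccbc
  | abbb => ab

bb->; cab->c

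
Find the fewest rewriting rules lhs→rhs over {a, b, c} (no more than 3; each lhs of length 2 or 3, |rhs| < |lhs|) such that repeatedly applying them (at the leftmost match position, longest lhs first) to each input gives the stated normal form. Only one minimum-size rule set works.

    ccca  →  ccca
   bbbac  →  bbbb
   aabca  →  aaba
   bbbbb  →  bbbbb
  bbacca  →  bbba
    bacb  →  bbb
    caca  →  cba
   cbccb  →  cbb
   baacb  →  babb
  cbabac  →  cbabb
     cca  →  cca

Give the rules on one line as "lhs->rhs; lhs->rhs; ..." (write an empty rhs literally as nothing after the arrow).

  | ccca
  | bbbac => bbbb
  | aabca => aaba
  | bbbbb

ac->b; bc->b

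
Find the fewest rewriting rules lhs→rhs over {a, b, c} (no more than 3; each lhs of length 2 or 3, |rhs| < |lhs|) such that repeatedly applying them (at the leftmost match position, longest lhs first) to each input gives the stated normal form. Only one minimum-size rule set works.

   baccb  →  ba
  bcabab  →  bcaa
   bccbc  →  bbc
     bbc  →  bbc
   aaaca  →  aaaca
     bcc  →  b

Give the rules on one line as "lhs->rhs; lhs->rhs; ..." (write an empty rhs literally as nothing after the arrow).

ab->a; cc->

  | baccb => bab => ba
  | bcabab => bcaab => bcaa
  | bccbc => bbc
  | bbc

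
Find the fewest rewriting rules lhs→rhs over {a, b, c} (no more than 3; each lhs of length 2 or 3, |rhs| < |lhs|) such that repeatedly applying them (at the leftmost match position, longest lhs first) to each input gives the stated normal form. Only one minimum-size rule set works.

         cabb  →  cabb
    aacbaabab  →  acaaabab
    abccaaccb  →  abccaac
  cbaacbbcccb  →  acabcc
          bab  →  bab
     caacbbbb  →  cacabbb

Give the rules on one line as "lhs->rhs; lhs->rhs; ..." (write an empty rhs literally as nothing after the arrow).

  | cabb
  | aacbaabab => acaaabab
  | abccaaccb => abccaac
  | cbaacbbcccb => aacbbcccb => acabcccb => acabcc

acb->ca; cb->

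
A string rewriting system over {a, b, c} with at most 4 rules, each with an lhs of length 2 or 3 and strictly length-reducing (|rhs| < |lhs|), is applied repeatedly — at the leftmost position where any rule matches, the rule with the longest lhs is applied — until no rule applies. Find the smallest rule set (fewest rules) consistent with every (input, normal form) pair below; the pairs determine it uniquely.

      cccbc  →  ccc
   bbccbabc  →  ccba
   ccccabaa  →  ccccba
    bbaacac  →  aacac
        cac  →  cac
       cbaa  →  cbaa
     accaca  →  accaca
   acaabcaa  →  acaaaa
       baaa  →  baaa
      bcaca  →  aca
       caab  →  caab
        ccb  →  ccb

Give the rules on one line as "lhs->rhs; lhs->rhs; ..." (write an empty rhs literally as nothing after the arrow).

aba->b; bb->; bc->

  | cccbc => ccc
  | bbccbabc => ccbabc => ccba
  | ccccabaa => ccccba
  | bbaacac => aacac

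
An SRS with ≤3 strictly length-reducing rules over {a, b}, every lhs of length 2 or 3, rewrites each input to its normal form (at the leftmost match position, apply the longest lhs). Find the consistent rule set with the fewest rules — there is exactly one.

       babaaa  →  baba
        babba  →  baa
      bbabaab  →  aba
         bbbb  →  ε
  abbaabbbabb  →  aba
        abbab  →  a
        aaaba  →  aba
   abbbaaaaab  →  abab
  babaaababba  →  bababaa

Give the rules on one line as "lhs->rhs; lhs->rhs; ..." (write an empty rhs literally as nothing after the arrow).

  | babaaa => baba
  | babba => baa
  | bbabaab => abaab => aba
  | bbbb => bb => ε

aaa->a; aab->a; bb->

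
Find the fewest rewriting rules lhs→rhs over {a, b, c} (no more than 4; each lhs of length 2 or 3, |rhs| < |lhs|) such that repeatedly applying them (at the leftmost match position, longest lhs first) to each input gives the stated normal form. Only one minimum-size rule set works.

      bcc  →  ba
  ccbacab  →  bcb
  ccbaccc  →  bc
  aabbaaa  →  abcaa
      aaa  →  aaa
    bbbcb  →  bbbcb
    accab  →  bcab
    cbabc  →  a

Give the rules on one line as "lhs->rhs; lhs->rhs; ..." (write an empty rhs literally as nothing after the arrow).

  | bcc => ba
  | ccbacab => abacab => abbab => accb => bcb
  | ccbaccc => abaccc => abbcc => abba => acc => bc
  | aabbaaa => aaccaa => abcaa

ac->b; bab->; bba->cc; cc->a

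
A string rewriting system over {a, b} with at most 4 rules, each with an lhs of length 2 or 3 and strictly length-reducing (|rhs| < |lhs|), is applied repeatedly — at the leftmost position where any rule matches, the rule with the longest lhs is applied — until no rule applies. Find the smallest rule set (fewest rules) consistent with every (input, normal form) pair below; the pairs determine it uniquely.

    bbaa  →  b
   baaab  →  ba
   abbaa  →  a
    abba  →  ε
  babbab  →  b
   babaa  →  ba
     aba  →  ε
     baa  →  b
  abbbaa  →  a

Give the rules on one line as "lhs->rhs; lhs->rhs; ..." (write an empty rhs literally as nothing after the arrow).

aa->; ab->a; bb->b

  | bbaa => baa => b
  | baaab => bab => ba
  | abbaa => abaa => aaa => a
  | abba => aba => aa => ε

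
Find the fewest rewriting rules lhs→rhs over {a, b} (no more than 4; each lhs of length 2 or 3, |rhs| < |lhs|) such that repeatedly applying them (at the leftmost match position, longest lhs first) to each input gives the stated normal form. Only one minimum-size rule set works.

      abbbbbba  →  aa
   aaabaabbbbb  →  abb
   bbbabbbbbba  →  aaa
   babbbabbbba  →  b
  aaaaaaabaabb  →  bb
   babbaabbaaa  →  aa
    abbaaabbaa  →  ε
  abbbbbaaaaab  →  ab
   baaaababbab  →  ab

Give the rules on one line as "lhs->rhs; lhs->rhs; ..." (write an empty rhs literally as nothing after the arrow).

  | abbbbbba => aabbba => bbba => aa
  | aaabaabbbbb => abaabbbbb => aabbbbb => bbbbb => abb
  | bbbabbbbbba => aabbbbbba => bbbbbba => abbba => aaa
  | babbbabbbba => bbbbabbbba => ababbbba => abbbbba => aabba => bba => b

aab->b; ba->; bab->bb; bbb->a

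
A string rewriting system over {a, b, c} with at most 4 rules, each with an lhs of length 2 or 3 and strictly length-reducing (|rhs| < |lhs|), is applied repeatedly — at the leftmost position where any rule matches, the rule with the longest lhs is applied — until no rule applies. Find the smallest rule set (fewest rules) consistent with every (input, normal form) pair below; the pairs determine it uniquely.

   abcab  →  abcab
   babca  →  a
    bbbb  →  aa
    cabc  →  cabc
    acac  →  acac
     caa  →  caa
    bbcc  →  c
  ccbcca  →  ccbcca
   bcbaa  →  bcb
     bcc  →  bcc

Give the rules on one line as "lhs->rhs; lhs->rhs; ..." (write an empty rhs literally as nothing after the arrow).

  | abcab
  | babca => bbca => a
  | bbbb => abb => aa
  | cabc

ba->b; bb->a; bbc->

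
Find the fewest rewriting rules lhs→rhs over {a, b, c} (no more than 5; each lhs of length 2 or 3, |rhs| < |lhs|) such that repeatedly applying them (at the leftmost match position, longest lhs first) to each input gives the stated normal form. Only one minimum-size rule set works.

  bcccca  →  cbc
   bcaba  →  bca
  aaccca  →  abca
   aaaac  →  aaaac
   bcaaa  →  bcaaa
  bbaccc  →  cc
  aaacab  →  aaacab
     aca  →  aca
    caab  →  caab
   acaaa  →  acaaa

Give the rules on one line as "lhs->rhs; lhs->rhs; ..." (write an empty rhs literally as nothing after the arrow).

  | bcccca => ccca => cbc
  | bcaba => bca
  | aaccca => abca
  | aaaac

acc->b; ba->; bcc->c; cca->bc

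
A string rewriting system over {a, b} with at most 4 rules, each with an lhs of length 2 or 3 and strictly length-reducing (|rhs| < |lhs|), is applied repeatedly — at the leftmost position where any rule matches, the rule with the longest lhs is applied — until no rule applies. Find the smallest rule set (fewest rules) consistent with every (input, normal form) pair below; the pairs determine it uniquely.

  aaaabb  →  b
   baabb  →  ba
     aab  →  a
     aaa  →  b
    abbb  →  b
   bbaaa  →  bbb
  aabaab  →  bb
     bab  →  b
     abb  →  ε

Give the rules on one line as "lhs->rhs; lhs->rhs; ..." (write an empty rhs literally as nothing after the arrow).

  | aaaabb => babb => b
  | baabb => ba
  | aab => a
  | aaa => b

aaa->b; ab->; abb->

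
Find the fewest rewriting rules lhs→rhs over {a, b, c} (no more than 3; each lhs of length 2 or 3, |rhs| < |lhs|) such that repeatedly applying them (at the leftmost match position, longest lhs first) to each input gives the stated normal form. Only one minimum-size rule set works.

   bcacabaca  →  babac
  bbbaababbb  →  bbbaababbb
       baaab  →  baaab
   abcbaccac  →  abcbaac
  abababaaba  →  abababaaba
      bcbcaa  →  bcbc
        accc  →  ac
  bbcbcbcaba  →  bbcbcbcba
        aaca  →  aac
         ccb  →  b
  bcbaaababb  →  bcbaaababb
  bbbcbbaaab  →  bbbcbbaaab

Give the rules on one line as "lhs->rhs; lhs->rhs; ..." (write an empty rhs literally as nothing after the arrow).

ca->c; cc->

  | bcacabaca => bccabaca => babaca => babac
  | bbbaababbb
  | baaab
  | abcbaccac => abcbaac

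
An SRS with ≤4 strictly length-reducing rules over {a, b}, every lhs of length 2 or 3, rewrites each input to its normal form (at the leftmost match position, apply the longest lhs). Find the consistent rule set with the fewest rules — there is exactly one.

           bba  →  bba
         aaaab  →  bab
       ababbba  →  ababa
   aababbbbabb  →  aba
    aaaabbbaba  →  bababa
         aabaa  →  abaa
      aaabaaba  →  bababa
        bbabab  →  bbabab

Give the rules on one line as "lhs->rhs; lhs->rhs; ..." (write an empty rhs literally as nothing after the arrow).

aaa->ba; aab->ab; abb->a

  | bba
  | aaaab => baab => bab
  | ababbba => ababa
  | aababbbbabb => ababbbbabb => ababbabb => abaabb => ababb => aba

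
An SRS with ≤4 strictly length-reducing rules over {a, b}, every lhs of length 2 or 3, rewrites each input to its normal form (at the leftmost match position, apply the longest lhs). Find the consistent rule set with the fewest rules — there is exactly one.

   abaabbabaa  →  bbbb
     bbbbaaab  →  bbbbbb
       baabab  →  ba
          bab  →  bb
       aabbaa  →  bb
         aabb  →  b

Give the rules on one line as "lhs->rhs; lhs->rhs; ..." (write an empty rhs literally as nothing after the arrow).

aa->b; aab->a; ab->b

  | abaabbabaa => baabbabaa => bababaa => bbabaa => bbbaa => bbbb
  | bbbbaaab => bbbbbab => bbbbbb
  | baabab => baab => ba
  | bab => bb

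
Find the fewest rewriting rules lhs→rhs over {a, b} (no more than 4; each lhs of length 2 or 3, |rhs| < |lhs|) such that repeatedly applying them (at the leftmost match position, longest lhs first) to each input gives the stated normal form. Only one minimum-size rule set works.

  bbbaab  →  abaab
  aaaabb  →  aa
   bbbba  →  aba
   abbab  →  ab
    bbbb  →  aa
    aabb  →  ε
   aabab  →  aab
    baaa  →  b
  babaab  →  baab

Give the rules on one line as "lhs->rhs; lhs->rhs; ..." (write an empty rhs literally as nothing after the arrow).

aaa->; bab->b; bb->a; bba->ba

  | bbbaab => abaab
  | aaaabb => abb => aa
  | bbbba => abba => aba
  | abbab => abab => ab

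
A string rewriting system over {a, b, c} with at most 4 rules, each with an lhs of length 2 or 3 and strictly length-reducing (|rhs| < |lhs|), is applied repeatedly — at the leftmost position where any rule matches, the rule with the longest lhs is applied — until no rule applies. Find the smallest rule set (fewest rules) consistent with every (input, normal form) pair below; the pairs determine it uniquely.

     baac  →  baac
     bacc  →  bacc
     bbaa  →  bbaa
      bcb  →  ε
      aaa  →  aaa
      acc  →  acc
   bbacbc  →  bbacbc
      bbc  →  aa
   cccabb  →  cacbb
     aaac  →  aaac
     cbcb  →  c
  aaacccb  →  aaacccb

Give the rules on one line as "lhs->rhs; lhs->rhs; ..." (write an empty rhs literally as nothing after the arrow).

bbc->aa; bcb->; cca->ac

  | baac
  | bacc
  | bbaa
  | bcb => ε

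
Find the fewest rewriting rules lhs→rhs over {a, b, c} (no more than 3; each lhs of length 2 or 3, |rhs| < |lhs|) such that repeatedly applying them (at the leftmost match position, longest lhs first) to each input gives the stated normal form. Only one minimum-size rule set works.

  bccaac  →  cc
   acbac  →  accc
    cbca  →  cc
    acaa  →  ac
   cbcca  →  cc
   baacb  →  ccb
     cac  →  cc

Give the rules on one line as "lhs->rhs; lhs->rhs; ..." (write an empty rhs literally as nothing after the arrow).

  | bccaac => bcaac => baac => cac => cc
  | acbac => accc
  | cbca => cba => cc
  | acaa => aca => ac

ba->c; bc->b; ca->c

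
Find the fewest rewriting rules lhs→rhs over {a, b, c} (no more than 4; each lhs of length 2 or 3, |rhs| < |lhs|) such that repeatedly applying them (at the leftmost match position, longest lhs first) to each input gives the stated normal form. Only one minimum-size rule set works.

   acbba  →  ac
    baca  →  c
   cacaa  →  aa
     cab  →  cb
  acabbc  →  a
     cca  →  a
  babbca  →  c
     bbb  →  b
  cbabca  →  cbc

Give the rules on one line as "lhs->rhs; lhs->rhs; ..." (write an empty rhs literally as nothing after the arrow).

  | acbba => aca => ac
  | baca => ca => c
  | cacaa => ccaa => aa
  | cab => cb

ba->; bb->; ca->c; cc->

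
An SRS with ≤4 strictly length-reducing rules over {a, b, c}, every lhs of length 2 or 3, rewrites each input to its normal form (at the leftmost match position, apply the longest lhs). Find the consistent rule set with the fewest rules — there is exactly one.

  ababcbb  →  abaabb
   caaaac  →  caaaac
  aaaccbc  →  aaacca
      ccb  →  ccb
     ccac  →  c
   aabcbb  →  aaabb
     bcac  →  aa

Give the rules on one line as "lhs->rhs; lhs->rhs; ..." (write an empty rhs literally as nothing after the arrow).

  | ababcbb => abaabb
  | caaaac
  | aaaccbc => aaacca
  | ccb

bc->a; bca->ab; cac->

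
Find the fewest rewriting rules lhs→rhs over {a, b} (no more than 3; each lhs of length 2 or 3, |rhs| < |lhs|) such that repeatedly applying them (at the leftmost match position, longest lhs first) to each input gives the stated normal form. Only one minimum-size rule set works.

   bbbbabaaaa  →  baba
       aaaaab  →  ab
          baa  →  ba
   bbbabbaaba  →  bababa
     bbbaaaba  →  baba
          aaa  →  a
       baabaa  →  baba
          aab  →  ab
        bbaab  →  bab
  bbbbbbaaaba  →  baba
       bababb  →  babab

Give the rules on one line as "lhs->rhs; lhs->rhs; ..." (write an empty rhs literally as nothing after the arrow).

  | bbbbabaaaa => bbbabaaaa => bbabaaaa => babaaaa => babaaa => babaa => baba
  | aaaaab => aaaab => aaab => aab => ab
  | baa => ba
  | bbbabbaaba => bbabbaaba => babbaaba => babaaba => bababa

aa->a; bb->b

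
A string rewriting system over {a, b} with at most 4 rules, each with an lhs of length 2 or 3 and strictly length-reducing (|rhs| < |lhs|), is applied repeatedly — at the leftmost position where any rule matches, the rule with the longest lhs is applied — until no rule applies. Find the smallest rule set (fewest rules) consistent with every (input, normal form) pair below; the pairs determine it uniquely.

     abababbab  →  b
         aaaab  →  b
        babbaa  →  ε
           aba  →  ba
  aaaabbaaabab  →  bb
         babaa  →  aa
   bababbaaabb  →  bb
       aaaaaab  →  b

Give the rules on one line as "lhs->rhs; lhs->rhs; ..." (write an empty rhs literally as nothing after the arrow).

ab->b; baa->; bba->a

  | abababbab => bababbab => bbabbab => abbab => bbab => ab => b
  | aaaab => aaab => aab => ab => b
  | babbaa => bbbaa => baa => ε
  | aba => ba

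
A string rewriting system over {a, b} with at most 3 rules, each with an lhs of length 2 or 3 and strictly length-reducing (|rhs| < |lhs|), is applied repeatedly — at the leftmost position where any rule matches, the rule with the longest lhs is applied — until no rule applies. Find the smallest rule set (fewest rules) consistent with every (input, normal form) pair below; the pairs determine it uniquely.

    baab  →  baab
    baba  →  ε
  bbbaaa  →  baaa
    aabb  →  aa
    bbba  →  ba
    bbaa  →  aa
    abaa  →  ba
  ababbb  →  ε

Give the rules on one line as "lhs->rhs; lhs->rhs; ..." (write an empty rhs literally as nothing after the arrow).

  | baab
  | baba => bb => ε
  | bbbaaa => baaa
  | aabb => aa

aba->b; bb->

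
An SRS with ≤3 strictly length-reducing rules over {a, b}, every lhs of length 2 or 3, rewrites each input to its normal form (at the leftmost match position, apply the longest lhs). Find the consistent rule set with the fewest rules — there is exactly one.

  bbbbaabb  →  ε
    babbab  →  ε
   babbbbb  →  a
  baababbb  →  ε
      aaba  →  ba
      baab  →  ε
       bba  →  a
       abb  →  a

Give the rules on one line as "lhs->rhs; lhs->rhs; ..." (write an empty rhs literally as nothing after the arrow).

  | bbbbaabb => abaabb => abbb => aa => ε
  | babbab => baab => bb => ε
  | babbbbb => baabb => bbb => a
  | baababbb => bbabbb => abbb => aa => ε

aa->; bb->; bbb->a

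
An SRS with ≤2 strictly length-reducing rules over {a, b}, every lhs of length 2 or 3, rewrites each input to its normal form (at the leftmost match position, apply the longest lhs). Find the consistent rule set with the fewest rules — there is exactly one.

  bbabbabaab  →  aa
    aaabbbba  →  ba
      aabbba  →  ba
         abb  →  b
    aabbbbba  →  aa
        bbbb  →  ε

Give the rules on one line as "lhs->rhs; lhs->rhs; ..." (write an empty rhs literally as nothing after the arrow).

ab->; bbb->a

  | bbabbabaab => bbbabaab => aabaab => aaab => aa
  | aaabbbba => aabbba => abba => ba
  | aabbba => abba => ba
  | abb => b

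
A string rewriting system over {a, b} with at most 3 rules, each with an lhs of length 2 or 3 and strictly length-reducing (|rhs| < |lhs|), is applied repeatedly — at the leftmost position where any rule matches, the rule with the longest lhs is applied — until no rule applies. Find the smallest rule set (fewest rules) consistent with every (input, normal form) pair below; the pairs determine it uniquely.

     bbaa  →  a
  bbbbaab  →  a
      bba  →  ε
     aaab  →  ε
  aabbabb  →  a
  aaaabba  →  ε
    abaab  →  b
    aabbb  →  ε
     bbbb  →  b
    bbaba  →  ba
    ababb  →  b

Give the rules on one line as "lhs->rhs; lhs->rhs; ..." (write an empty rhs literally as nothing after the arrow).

aa->; ab->; bb->a

  | bbaa => aaa => a
  | bbbbaab => abbaab => baab => bb => a
  | bba => aa => ε
  | aaab => ab => ε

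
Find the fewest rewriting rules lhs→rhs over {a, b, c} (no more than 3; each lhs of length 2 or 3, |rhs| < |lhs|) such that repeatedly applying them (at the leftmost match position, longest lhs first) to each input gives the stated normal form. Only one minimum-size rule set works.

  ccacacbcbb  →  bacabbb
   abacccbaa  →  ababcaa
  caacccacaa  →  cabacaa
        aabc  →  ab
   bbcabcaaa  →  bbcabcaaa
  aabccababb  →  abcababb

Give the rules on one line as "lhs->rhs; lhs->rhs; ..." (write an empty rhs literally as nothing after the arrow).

aab->ac; cb->c; cc->b

  | ccacacbcbb => bacacbcbb => bacaccbb => bacabbb
  | abacccbaa => ababcbaa => ababcaa
  | caacccacaa => caabcacaa => caccacaa => cabacaa
  | aabc => acc => ab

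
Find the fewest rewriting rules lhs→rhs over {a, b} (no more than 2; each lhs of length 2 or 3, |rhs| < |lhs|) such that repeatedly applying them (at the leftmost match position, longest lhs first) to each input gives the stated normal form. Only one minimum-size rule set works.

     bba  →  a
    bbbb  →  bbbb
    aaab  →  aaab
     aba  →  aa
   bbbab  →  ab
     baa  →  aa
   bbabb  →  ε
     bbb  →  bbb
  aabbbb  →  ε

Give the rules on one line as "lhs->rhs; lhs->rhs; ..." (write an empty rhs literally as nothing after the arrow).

  | bba => ba => a
  | bbbb
  | aaab
  | aba => aa

abb->; ba->a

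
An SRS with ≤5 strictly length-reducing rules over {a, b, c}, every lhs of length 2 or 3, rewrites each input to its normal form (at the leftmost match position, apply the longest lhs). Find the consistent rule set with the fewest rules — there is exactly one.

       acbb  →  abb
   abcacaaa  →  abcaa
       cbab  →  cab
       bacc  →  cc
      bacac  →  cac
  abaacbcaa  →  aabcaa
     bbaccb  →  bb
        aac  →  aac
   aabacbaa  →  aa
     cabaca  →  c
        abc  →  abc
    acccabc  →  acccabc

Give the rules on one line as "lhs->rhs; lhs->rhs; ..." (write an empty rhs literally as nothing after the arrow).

  | acbb => abb
  | abcacaaa => abcaa
  | cbab => cab
  | bacc => cc

aca->; ba->; cb->b; cba->ca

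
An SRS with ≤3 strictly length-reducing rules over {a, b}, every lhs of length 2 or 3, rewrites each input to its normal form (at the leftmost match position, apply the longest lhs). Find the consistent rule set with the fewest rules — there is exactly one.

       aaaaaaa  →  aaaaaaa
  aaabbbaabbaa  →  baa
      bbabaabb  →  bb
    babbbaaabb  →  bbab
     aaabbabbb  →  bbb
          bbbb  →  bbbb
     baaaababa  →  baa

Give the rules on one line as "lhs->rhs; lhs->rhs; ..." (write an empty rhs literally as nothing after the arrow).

aab->; aba->; abb->

  | aaaaaaa
  | aaabbbaabbaa => abbaabbaa => aabbaa => baa
  | bbabaabb => bbabb => bb
  | babbbaaabb => bbaaabb => bbab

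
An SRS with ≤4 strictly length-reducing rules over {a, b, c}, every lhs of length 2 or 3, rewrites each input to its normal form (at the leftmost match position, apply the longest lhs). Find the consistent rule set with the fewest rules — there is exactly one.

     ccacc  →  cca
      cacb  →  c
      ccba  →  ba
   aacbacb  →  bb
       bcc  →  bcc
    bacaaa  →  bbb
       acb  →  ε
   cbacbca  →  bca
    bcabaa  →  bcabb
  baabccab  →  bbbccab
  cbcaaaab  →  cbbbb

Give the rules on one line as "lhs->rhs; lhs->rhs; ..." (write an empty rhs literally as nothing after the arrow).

aa->b; ac->a; acb->; cba->ba

  | ccacc => ccac => cca
  | cacb => c
  | ccba => cba => ba
  | aacbacb => bcbacb => bbacb => bb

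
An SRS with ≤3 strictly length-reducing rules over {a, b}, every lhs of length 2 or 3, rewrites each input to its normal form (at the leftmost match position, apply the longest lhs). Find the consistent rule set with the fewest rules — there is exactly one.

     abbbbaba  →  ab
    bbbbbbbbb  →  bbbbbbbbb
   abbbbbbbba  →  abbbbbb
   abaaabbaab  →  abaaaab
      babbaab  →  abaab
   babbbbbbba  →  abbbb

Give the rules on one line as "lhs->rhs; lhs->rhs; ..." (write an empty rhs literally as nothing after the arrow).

bab->a; bba->

  | abbbbaba => abbba => ab
  | bbbbbbbbb
  | abbbbbbbba => abbbbbb
  | abaaabbaab => abaaaab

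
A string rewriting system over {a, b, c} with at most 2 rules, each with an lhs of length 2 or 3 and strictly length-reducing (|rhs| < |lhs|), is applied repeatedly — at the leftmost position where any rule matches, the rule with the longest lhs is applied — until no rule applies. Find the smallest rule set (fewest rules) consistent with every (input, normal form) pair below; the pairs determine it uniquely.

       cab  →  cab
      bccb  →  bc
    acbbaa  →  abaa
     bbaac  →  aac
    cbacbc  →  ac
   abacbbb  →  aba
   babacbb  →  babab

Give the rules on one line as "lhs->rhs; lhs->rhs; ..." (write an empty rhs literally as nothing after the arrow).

bb->; cb->

  | cab
  | bccb => bc
  | acbbaa => abaa
  | bbaac => aac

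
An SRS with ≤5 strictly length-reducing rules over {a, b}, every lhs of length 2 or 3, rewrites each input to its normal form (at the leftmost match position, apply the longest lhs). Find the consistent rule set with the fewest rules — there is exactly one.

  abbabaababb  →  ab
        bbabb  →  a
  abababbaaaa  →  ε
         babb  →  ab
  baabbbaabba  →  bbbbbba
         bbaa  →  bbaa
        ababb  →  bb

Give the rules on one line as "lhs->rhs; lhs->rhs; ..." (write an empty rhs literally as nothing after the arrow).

  | abbabaababb => abaaababb => aababb => babb => ab
  | bbabb => bab => a
  | abababbaaaa => babbaaaa => abaaaa => aaa => ε
  | babb => ab

aaa->; aab->b; aba->; bab->a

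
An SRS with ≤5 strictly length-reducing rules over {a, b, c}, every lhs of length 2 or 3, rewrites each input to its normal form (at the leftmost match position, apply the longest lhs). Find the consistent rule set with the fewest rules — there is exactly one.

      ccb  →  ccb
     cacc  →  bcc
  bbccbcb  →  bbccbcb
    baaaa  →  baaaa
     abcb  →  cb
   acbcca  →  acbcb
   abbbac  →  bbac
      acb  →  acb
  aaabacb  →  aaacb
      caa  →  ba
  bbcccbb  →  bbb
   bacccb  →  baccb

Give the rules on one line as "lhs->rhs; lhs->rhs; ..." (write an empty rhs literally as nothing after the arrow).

  | ccb
  | cacc => bcc
  | bbccbcb
  | baaaa

ab->; ca->b; cbb->a; ccc->cc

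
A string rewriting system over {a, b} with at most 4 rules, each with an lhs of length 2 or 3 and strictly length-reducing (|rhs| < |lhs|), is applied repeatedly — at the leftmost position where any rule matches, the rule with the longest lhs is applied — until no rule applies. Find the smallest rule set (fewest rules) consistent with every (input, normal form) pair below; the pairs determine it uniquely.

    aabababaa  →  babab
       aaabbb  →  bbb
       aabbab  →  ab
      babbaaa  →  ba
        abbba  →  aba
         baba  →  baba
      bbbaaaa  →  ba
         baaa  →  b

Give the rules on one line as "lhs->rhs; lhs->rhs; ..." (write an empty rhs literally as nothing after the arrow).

aa->; aaa->; bba->a

  | aabababaa => bababaa => babab
  | aaabbb => bbb
  | aabbab => bbab => ab
  | babbaaa => baaaa => ba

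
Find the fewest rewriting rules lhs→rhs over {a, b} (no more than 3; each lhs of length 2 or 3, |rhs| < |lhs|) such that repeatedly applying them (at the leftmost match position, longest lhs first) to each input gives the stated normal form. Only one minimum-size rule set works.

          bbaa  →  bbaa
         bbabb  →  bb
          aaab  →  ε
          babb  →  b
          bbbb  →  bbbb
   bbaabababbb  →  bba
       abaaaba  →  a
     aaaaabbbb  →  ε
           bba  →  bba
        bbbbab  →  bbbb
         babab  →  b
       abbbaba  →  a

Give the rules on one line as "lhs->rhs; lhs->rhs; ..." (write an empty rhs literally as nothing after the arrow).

aaa->a; ab->; abb->ab

  | bbaa
  | bbabb => bbab => bb
  | aaab => ab => ε
  | babb => bab => b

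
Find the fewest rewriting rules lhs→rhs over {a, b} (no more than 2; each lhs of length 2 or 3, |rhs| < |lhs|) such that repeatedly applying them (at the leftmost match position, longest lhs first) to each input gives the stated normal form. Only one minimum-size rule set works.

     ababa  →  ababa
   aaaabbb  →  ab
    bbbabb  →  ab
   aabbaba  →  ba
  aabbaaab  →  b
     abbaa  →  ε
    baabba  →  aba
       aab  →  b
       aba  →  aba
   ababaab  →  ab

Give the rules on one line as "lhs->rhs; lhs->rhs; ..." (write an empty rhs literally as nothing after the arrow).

aa->; bb->a

  | ababa
  | aaaabbb => aabbb => bbb => ab
  | bbbabb => ababb => abaa => ab
  | aabbaba => bbaba => aaba => ba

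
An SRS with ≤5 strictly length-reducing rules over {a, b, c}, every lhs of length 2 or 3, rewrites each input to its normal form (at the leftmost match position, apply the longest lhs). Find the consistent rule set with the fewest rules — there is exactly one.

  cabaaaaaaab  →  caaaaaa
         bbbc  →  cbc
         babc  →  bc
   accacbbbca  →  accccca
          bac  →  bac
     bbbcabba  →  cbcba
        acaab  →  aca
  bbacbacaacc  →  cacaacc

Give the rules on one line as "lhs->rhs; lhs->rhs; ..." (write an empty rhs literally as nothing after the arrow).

  | cabaaaaaaab => caaaaaaab => caaaaaa
  | bbbc => cbc
  | babc => bc
  | accacbbbca => acccbbca => accccca

ab->; acb->c; bb->c; bba->a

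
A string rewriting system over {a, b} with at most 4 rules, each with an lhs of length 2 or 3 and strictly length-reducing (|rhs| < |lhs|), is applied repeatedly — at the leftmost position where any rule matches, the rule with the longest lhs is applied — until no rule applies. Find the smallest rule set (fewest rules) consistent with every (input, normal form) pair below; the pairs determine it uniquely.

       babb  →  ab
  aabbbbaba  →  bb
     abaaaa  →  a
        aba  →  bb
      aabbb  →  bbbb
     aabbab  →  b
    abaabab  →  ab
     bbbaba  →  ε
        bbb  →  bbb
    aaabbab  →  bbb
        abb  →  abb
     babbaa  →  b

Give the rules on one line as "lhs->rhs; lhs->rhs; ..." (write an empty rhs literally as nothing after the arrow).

  | babb => ab
  | aabbbbaba => bbbbbaba => bbbbaa => bbba => bb
  | abaaaa => bbaaa => baa => a
  | aba => bb

aa->b; aba->bb; ba->; bab->a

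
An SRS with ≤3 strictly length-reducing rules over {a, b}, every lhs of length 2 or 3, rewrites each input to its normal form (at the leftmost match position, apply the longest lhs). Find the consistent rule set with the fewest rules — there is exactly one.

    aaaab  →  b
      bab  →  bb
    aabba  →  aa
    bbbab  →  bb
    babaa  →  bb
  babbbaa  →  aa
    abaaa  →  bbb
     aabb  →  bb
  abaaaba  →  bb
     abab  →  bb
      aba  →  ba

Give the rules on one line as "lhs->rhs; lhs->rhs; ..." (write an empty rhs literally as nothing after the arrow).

aaa->bb; ab->b; bba->aa

  | aaaab => bbab => aab => ab => b
  | bab => bb
  | aabba => abba => bba => aa
  | bbbab => baab => bab => bb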